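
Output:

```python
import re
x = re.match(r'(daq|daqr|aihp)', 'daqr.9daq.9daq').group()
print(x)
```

daq

Branches in `(...|...)` are attempted left-to-right; the first branch that allows the whole pattern to succeed is taken.
`match` is anchored at position 0; if the pattern doesn't fit there, it returns None.
The match spans [0:3] → 'daq'.
Captured: group 1 = 'daq'.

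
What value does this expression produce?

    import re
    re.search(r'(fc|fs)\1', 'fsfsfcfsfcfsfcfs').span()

`\1` has to match the exact text group 1 already captured.
Unlike `match`, `search` isn't anchored — it looks for the pattern anywhere in the string.
The match spans [0:4] → 'fsfs'.
Captured: group 1 = 'fs'.

(0, 4)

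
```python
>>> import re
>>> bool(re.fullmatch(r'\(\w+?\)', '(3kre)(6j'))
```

False

`fullmatch` succeeds only if the pattern covers the string from start to end.
Here the string isn't matched end-to-end, so the call returns None, and `bool(None)` is False.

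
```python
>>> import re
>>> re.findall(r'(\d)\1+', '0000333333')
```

The backreference `\1` re-matches whatever the first group consumed, character for character.
Matches: at [0:4] match '0000', group 1 = '0'; at [4:10] match '333333', group 1 = '3'.
Because there's exactly one group, `findall` drops the full match and keeps group 1 from each hit.

['0', '3']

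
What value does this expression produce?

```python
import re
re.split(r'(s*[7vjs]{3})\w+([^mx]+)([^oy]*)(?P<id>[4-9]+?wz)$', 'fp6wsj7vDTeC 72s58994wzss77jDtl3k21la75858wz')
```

['fp6w', 'sj7v', ' 72s58994wzss77jDtl3k21la7585', '', '8wz', '']

`re.split` interleaves the captured-group text with the surrounding fragments.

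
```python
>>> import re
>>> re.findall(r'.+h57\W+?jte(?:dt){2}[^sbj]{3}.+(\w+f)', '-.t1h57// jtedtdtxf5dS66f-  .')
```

Pattern: one or more of any character, then the literal 'h57', then one or more of a non-word character (lazy); then the literal 'jte', then the literal 'dt' repeated 2 times; then exactly 3 of any character except [sbj]; then one or more of any character; then one or more of a word character, then a literal 'f' (captured).
Matches: at [0:25] match '-.t1h57// jtedtdtxf5dS66f', group 1 = '6f'.
`findall` collects group 1 from the one match (1 total).

['6f']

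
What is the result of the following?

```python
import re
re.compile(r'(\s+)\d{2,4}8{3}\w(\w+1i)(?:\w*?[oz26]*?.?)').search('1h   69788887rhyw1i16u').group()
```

Because the quantifier is non-greedy, it stops expanding at the earliest point where the rest of the pattern can succeed.
The match spans [2:20] → '   69788887rhyw1i1'.

'   69788887rhyw1i1'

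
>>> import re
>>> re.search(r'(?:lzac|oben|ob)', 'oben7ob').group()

'oben'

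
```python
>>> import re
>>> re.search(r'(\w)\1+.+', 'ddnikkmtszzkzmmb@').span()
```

(0, 17)

The backreference `\1` re-matches whatever the first group consumed, character for character.
Unlike `match`, `search` isn't anchored — it looks for the pattern anywhere in the string.
The match spans [0:17] → 'ddnikkmtszzkzmmb@'.
Captured: group 1 = 'd'.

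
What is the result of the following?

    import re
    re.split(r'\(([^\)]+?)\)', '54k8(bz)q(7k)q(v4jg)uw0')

Matches to split on: at [4:8] → '(bz)'; at [9:13] → '(7k)'; at [14:20] → '(v4jg)'.
With a capturing group present, the delimiter's captured portion is kept in the result list.

['54k8', 'bz', 'q', '7k', 'q', 'v4jg', 'uw0']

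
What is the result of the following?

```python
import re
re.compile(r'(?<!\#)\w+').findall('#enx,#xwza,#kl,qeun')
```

['nx', 'wza', 'l', 'qeun']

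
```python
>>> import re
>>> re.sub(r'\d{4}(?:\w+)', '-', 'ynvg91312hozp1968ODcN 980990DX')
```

'ynvg- -'

Pattern: exactly 4 of a digit; then one or more of a word character (non-capturing group).
Every occurrence is swapped for '-'.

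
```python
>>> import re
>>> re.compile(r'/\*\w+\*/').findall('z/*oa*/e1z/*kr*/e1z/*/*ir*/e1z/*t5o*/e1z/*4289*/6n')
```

Matches: at [1:7] → '/*oa*/'; at [10:16] → '/*kr*/'; at [21:27] → '/*ir*/'; at [30:37] → '/*t5o*/'; at [40:48] → '/*4289*/'.
Since nothing is captured, `findall` lists the 5 matched substrings directly.

['/*oa*/', '/*kr*/', '/*ir*/', '/*t5o*/', '/*4289*/']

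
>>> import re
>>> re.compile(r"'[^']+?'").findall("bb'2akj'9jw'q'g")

["'2akj'", "'q'"]

Walking the string: at [2:8] → "'2akj'"; at [11:14] → "'q'".
Since nothing is captured, `findall` lists the 2 matched substrings directly.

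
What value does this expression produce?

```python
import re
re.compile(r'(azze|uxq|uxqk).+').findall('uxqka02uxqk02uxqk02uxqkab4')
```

['uxq']

The regex engine tests alternatives in the order written; an earlier branch that matches wins even if a later one would match more.
Walking the string: at [0:26] match 'uxqka02uxqk02uxqk02uxqkab4', group 1 = 'uxq'.
`findall` collects group 1 from the one match (1 total).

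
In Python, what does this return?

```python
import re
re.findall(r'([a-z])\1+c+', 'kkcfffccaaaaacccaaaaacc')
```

['k', 'f', 'a', 'a']

After group 1 captures some text, `\1` only succeeds where that same text appears again.
One capturing group, so `findall` returns just the captured substring from each match — 4 in all.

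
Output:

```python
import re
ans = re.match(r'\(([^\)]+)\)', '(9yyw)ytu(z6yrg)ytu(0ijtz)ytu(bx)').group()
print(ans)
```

`re.match` only tries the pattern at the start of the string.
The match spans [0:6] → '(9yyw)'.

(9yyw)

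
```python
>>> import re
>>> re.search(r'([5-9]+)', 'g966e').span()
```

The pattern matches one or more of a character in [5-9] (captured).
`search` walks the string left to right and returns the first match it finds.
The match spans [1:4] → '966'.
Captured: group 1 = '966'.

(1, 4)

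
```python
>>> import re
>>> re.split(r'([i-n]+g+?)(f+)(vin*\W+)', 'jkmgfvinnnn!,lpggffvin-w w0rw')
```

['', 'jkmg', 'f', 'vinnnn!,', 'lpggffvin-w w0rw']

Pattern: one or more of a character in [i-n], then one or more of the literal 'g' (lazy) (captured); then one or more of a literal 'f' (captured); then the literal 'vi', then zero or more of the literal 'n', then one or more of a non-word character (captured).
Matches to split on: at [0:13] → 'jkmgfvinnnn!,'.
Because the pattern has a capturing group, `split` also inserts each captured text between the pieces.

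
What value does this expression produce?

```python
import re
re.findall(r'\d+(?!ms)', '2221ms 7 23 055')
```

['222', '7', '23', '055']

The negative lookahead/lookbehind blocks any match where the forbidden context is present.
No capturing groups, so `findall` returns the 4 full match strings.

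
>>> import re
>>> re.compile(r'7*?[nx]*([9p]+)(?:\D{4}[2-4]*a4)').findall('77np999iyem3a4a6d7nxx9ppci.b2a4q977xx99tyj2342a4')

This matches zero or more of the literal '7' (lazy), then zero or more of one of [nx]; then one or more of one of [9p] (captured); then exactly 4 of a non-digit, then zero or more of a character in [2-4], then the literal 'a4' (non-capturing group).
Matches: at [0:14] match '77np999iyem3a4', group 1 = 'p999'; at [17:31] match '7nxx9ppci.b2a4', group 1 = '9pp'.
Because there's exactly one group, `findall` drops the full match and keeps group 1 from each hit.

['p999', '9pp']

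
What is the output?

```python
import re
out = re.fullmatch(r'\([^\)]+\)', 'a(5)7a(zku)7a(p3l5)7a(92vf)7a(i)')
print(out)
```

`re.fullmatch` is like wrapping the pattern in `^…$` (in single-line mode).
Here the pattern can't cover the whole string, so the call returns None.

None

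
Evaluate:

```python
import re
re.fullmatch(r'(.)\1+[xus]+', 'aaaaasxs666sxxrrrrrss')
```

None

After group 1 captures some text, `\1` only succeeds where that same text appears again.
`re.fullmatch` requires the pattern to consume the entire string.
Here the pattern can't cover the whole string, so the call returns None.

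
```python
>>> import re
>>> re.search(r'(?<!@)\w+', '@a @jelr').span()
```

(5, 8)

The negative lookaround is zero-width — it rules out positions where the adjacent text would match, without consuming anything.
Unlike `match`, `search` isn't anchored — it looks for the pattern anywhere in the string.
The match spans [5:8] → 'elr'.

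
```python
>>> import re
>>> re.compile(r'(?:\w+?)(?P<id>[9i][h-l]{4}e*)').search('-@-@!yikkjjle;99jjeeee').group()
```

The pattern matches one or more of a word character (lazy) (non-capturing group); then one of [9i], then exactly 4 of a character in [h-l], then zero or more of the literal 'e' (captured as 'id').
`re.search` tries every starting position until one works.
The match spans [5:11] → 'yikkjj'.
Captured: group 1 = 'ikkjj'.

'yikkjj'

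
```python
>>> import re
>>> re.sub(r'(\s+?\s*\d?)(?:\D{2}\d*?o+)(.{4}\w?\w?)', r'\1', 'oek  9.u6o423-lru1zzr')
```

'oek  9u1zzr'

Pattern: one or more of whitespace (lazy), then zero or more of whitespace, then optionally a digit (captured); then exactly 2 of a non-digit, then zero or more of a digit (lazy), then one or more of the literal 'o' (non-capturing group); then exactly 4 of any character, then optionally a word character, then optionally a word character (captured).
Matches: at [3:16] → '  9.u6o423-lr'.
The replacement refers to a captured group, so each match is rewritten using its own captured text.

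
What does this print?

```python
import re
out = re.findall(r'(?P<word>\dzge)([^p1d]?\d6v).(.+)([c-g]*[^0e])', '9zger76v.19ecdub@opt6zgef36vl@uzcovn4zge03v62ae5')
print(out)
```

[('9zge', 'r76v', '19ecdub@opt6zgef36vl@uzcovn4zge03v62ae', '5')]

Multiple groups make `findall` return tuples — one 4-tuple for the one match.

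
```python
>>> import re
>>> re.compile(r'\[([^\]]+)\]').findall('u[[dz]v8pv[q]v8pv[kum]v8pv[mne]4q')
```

['[dz', 'q', 'kum', 'mne']

Walking the string: at [1:6] match '[[dz]', group 1 = '[dz'; at [10:13] match '[q]', group 1 = 'q'; at [17:22] match '[kum]', group 1 = 'kum'; at [26:31] match '[mne]', group 1 = 'mne'.
With a single group, `findall` returns only what that group captured — 4 items.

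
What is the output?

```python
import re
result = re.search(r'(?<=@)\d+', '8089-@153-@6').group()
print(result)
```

153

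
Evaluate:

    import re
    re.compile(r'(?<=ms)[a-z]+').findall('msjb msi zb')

Lookahead/lookbehind check context without consuming it, so the matched span excludes the asserted characters.
Walking the string: at [2:4] → 'jb'; at [7:8] → 'i'.
`findall` yields the raw match text (2 of them) because the pattern has no groups.

['jb', 'i']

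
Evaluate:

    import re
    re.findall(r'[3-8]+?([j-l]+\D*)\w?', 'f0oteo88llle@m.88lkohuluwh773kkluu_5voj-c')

['llle@m.', 'lkohuluwh', 'kkluu_']

The pattern matches one or more of a character in [3-8] (lazy); then one or more of a character in [j-l], then zero or more of a non-digit (captured); then optionally a word character.
Scanning left to right: at [6:16] match '88llle@m.8', group 1 = 'llle@m.'; at [16:27] match '8lkohuluwh7', group 1 = 'lkohuluwh'; at [27:36] match '73kkluu_5', group 1 = 'kkluu_'.
With a single group, `findall` returns only what that group captured — 3 items.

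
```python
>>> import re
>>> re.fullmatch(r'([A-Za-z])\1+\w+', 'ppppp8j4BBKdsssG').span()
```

`re.fullmatch` requires the pattern to consume the entire string.
The match spans [0:16] → 'ppppp8j4BBKdsssG'.

(0, 16)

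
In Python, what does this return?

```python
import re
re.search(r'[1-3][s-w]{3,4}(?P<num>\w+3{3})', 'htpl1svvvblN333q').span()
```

(4, 15)

The pattern matches a character in [1-3], then 3 to 4 of a character in [s-w]; then one or more of a word character, then exactly 3 of a literal '3' (captured as 'num').
The match spans [4:15] → '1svvvblN333'.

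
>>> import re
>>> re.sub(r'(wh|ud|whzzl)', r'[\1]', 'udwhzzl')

'[ud][wh]zzl'

The regex engine tests alternatives in the order written; an earlier branch that matches wins even if a later one would match more.
`\1` in the replacement pulls in group 1's text for each match.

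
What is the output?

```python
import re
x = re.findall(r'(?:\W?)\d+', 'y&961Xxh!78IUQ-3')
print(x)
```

The pattern matches optionally a non-word character (non-capturing group); then one or more of a digit.
Since nothing is captured, `findall` lists the 3 matched substrings directly.

['&961', '!78', '-3']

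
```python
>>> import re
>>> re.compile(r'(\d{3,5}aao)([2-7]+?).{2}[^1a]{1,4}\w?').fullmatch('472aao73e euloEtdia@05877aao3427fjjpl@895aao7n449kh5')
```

None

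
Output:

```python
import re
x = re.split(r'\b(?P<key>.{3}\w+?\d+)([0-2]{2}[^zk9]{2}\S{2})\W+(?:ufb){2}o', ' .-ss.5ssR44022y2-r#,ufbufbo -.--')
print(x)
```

[' .-', 'ss.5ssR440', '22y2-r', ' -.--']

Pattern: a word boundary (`\b`, zero-width); then exactly 3 of any character, then one or more of a word character (lazy), then one or more of a digit (captured as 'key'); then exactly 2 of a character in [0-2], then exactly 2 of any character except [zk9], then exactly 2 of a non-whitespace character (captured); then one or more of a non-word character, then the literal 'ufb' repeated 2 times, then a literal 'o'.
Matches to split on: at [3:28] → 'ss.5ssR44022y2-r#,ufbufbo'.
The group in the pattern means `split` returns the separators' captures alongside the pieces.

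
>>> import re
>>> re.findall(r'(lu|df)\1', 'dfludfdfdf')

['df']

The backreference `\1` re-matches whatever the first group consumed, character for character.
Matches: at [4:8] match 'dfdf', group 1 = 'df'.
`findall` collects group 1 from the one match (1 total).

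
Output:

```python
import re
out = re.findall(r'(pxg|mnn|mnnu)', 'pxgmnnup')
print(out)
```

`|` is ordered: at each position the engine commits to the first alternative that works.
`findall` collects group 1 from each match (2 total).

['pxg', 'mnn']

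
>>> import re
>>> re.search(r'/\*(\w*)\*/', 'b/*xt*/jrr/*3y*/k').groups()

('xt',)

`re.search` scans for the first position where the pattern succeeds.
The match spans [1:7] → '/*xt*/'.
Captured: group 1 = 'xt'.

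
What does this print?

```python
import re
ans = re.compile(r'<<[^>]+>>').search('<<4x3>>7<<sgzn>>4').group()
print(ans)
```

<<4x3>>

The match spans [0:7] → '<<4x3>>'.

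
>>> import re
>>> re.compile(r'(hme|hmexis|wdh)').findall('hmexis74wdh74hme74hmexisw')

`|` is ordered: at each position the engine commits to the first alternative that works.
Because there's exactly one group, `findall` drops the full match and keeps group 1 from each hit.

['hme', 'wdh', 'hme', 'hme']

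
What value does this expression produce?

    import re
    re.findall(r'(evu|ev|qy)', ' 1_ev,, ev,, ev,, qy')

Because there's exactly one group, `findall` drops the full match and keeps group 1 from each hit.

['ev', 'ev', 'ev', 'qy']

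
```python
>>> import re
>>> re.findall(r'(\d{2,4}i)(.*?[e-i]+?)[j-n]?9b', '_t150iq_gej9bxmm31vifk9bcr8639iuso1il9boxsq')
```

[('150i', 'q_ge'), ('8639i', 'uso1i')]

The pattern matches 2 to 4 of a digit, then a literal 'i' (captured); then zero or more of any character (lazy), then one or more of a character in [e-i] (lazy) (captured); then optionally a character in [j-n], then the literal '9b'.
Lazy quantifiers expand one character at a time until the remainder of the pattern can match.
Scanning left to right: at [2:13] match '150iq_gej9b', groups = ('150i', 'q_ge'); at [26:39] match '8639iuso1il9b', groups = ('8639i', 'uso1i').
With 2 capturing groups, `findall` returns a 2-tuple per match.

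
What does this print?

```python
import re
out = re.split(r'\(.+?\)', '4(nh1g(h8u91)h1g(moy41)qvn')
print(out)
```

With the lazy modifier that quantifier settles for the fewest repetitions that let the rest of the pattern succeed (the atoms after it are unaffected and can still be greedy).
Matches to split on: at [1:13] → '(nh1g(h8u91)'; at [16:23] → '(moy41)'.
Each match becomes a cut point; 3 segments remain.

['4', 'h1g', 'qvn']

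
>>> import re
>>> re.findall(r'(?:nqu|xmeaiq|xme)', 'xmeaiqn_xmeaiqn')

['xmeaiq', 'xmeaiq']

Branches in `(...|...)` are attempted left-to-right; the first branch that allows the whole pattern to succeed is taken.
With no groups in the pattern, `findall` gives back each whole match — 2 here.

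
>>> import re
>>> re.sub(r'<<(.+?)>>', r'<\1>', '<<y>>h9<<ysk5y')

'<y>h9<<ysk5y'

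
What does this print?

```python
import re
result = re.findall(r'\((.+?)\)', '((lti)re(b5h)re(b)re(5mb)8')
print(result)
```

['(lti', 'b5h', 'b', '5mb']

Walking the string: at [0:6] match '((lti)', group 1 = '(lti'; at [8:13] match '(b5h)', group 1 = 'b5h'; at [15:18] match '(b)', group 1 = 'b'; at [20:25] match '(5mb)', group 1 = '5mb'.
`findall` collects group 1 from each match (4 total).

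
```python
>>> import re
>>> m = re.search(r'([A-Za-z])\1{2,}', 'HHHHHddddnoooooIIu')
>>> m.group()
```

'HHHHH'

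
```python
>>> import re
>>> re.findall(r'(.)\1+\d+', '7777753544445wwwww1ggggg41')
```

['7', 'w', 'g']

After group 1 captures some text, `\1` only succeeds where that same text appears again.
Scanning left to right: at [0:13] match '7777753544445', group 1 = '7'; at [13:19] match 'wwwww1', group 1 = 'w'; at [19:26] match 'ggggg41', group 1 = 'g'.
Because there's exactly one group, `findall` drops the full match and keeps group 1 from each hit.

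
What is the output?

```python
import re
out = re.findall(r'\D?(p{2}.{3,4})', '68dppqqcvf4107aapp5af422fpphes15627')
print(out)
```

The pattern matches optionally a non-digit; then exactly 2 of the literal 'p', then 3 to 4 of any character (captured).
Scanning left to right: at [2:9] match 'dppqqcv', group 1 = 'ppqqcv'; at [15:22] match 'app5af4', group 1 = 'pp5af4'; at [24:31] match 'fpphes1', group 1 = 'pphes1'.
`findall` collects group 1 from each match (3 total).

['ppqqcv', 'pp5af4', 'pphes1']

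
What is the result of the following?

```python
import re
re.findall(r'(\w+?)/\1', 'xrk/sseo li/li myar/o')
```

A backreference is literal: `\1` must see the identical characters the first group matched.
Scanning left to right: at [9:14] match 'li/li', group 1 = 'li'.
Because there's exactly one group, `findall` drops the full match and keeps group 1 from the one hit.

['li']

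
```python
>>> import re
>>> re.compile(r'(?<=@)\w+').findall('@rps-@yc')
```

['rps', 'yc']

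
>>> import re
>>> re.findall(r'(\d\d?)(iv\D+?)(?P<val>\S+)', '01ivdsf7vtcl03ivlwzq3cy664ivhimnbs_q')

[('01', 'ivd', 'sf7vtcl03ivlwzq3cy664ivhimnbs_q')]

This matches a digit, then optionally a digit (captured); then the literal 'iv', then one or more of a non-digit (lazy) (captured); then one or more of a non-whitespace character (captured as 'val').
Because the quantifier is non-greedy, it stops expanding at the earliest point where the rest of the pattern can succeed.
Walking the string: at [0:36] match '01ivdsf7vtcl03ivlwzq3cy664ivhimnbs_q', groups = ('01', 'ivd', 'sf7vtcl03ivlwzq3cy664ivhimnbs_q').
With 3 capturing groups, `findall` returns a 3-tuple per match.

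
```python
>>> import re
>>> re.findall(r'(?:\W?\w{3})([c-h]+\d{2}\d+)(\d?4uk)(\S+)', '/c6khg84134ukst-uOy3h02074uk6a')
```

This matches optionally a non-word character, then exactly 3 of a word character (non-capturing group); then one or more of a character in [c-h], then exactly 2 of a digit, then one or more of a digit (captured); then optionally a digit, then the literal '4uk' (captured); then one or more of a non-whitespace character (captured).
Matches: at [0:30] match '/c6khg84134ukst-uOy3h02074uk6a', groups = ('hg8413', '4uk', 'st-uOy3h02074uk6a').
`findall` packs the 3 group values into a tuple for every match.

[('hg8413', '4uk', 'st-uOy3h02074uk6a')]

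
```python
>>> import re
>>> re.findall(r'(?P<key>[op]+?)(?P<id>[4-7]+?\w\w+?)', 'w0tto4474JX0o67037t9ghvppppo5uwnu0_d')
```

[('o', '447'), ('o', '670'), ('ppppo', '5uw')]

The pattern matches one or more of one of [op] (lazy) (captured as 'key'); then one or more of a character in [4-7] (lazy), then a word character, then one or more of a word character (lazy) (captured as 'id').
Because the quantifier is non-greedy, it stops expanding at the earliest point where the rest of the pattern can succeed.
Walking the string: at [4:8] match 'o447', groups = ('o', '447'); at [12:16] match 'o670', groups = ('o', '670'); at [23:31] match 'ppppo5uw', groups = ('ppppo', '5uw').
`findall` packs the 2 group values into a tuple for every match.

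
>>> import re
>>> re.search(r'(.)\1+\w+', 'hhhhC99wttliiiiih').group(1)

'h'

The match spans [0:17] → 'hhhhC99wttliiiiih'.
Captured: group 1 = 'h'.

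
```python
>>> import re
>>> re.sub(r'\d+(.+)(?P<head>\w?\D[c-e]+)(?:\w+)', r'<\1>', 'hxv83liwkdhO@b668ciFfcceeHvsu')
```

This matches one or more of a digit; then one or more of any character (captured); then optionally a word character, then a non-digit, then one or more of a character in [c-e] (captured as 'head'); then one or more of a word character (non-capturing group).
Matches: at [3:29] → '83liwkdhO@b668ciFfcceeHvsu'.
`\1` in the replacement pulls in group 1's text for each match.

'hxv<liwkdhO@b668ciFfcc>'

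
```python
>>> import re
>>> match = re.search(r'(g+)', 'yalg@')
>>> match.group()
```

'g'

The pattern matches one or more of a literal 'g' (captured).
`re.search` scans for the first position where the pattern succeeds.
The match spans [3:4] → 'g'.
Captured: group 1 = 'g'.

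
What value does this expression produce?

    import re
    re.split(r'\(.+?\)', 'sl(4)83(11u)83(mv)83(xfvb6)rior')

['sl', '83', '83', '83', 'rior']

A non-greedy quantifier consumes as few characters as it can — just enough that the remainder of the pattern still matches from where it stops; whatever follows it matches normally.
Splitting on the pattern gives 5 pieces.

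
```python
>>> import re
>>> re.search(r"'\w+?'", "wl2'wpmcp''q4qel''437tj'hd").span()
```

`re.search` scans for the first position where the pattern succeeds.
The match spans [3:10] → "'wpmcp'".

(3, 10)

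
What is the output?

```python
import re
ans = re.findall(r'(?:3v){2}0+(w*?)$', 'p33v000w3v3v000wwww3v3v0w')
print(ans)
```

The pattern matches the literal '3v' repeated 2 times, then one or more of a literal '0'; then zero or more of a literal 'w' (lazy) (captured); then anchored at the end.
Matches: at [19:25] match '3v3v0w', group 1 = 'w'.
`findall` collects group 1 from the one match (1 total).

['w']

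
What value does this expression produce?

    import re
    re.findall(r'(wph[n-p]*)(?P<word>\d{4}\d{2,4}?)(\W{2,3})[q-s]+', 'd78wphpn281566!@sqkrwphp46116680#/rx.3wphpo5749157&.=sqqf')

[('wphpn', '281566', '!@'), ('wphp', '46116680', '#/'), ('wphpo', '5749157', '&.=')]

The pattern matches the literal 'wph', then zero or more of a character in [n-p] (captured); then exactly 4 of a digit, then 2 to 4 of a digit (lazy) (captured as 'word'); then 2 to 3 of a non-word character (captured); then one or more of a character in [q-s].
Walking the string: at [3:18] match 'wphpn281566!@sq', groups = ('wphpn', '281566', '!@'); at [20:35] match 'wphp46116680#/r', groups = ('wphp', '46116680', '#/'); at [38:56] match 'wphpo5749157&.=sqq', groups = ('wphpo', '5749157', '&.=').
With 3 capturing groups, `findall` returns a 3-tuple per match.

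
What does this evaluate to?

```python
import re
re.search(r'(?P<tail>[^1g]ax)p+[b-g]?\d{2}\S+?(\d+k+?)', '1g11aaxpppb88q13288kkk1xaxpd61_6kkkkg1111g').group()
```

'aaxpppb88q13288k'

The pattern matches any character except [1g], then the literal 'ax' (captured as 'tail'); then one or more of a literal 'p'; then optionally a character in [b-g]; then exactly 2 of a digit, then one or more of a non-whitespace character (lazy); then one or more of a digit, then one or more of a literal 'k' (lazy) (captured).
Because the quantifier is non-greedy, it stops expanding at the earliest point where the rest of the pattern can succeed.
`re.search` tries every starting position until one works.
The match spans [4:20] → 'aaxpppb88q13288k'.
Captured: group 1 = 'aax', group 2 = '13288k'.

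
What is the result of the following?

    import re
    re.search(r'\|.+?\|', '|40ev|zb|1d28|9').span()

(0, 6)

The `?` after the quantifier makes it lazy — it takes as little as possible before letting the rest of the pattern try.
The match spans [0:6] → '|40ev|'.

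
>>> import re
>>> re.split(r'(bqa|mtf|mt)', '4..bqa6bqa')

['4..', 'bqa', '6', 'bqa', '']

Matches to split on: at [3:6] → 'bqa'; at [7:10] → 'bqa'.
`re.split` interleaves the captured-group text with the surrounding fragments.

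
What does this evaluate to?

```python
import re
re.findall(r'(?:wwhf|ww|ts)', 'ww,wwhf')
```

Alternation tries branches left to right and keeps the first one that lets the overall match succeed at that position.
Since nothing is captured, `findall` lists the 2 matched substrings directly.

['ww', 'wwhf']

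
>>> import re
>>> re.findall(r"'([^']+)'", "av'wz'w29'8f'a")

Scanning left to right: at [2:6] match "'wz'", group 1 = 'wz'; at [9:13] match "'8f'", group 1 = '8f'.
Because there's exactly one group, `findall` drops the full match and keeps group 1 from each hit.

['wz', '8f']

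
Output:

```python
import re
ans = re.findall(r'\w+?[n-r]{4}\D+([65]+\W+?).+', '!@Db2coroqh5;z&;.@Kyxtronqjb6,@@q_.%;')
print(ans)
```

Pattern: one or more of a word character (lazy), then exactly 4 of a character in [n-r], then one or more of a non-digit; then one or more of one of [65], then one or more of a non-word character (lazy) (captured); then one or more of any character.
Walking the string: at [2:37] match 'Db2coroqh5;z&;.@Kyxtronqjb6,@@q_.%;', group 1 = '5;'.
Because there's exactly one group, `findall` drops the full match and keeps group 1 from the one hit.

['5;']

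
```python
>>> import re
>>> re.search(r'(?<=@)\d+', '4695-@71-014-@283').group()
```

'71'

The positive lookaround only admits positions where the adjacent text matches; those characters stay outside the span.
The match spans [6:8] → '71'.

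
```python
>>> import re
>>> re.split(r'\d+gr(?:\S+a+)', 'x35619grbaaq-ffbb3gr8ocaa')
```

Pattern: one or more of a digit, then the literal 'gr'; then one or more of a non-whitespace character, then one or more of the literal 'a' (non-capturing group).
Matches to split on: at [1:25] → '35619grbaaq-ffbb3gr8ocaa'.
Each match becomes a cut point; 2 segments remain.

['x', '']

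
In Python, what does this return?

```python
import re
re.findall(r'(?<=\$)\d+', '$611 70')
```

Lookahead/lookbehind check context without consuming it, so the matched span excludes the asserted characters.
With no groups in the pattern, `findall` gives back each whole match — 1 here.

['611']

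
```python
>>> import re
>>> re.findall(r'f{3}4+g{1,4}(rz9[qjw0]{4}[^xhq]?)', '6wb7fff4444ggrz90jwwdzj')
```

['rz90jwwd']

This matches exactly 3 of the literal 'f', then one or more of a literal '4', then 1 to 4 of a literal 'g'; then the literal 'rz9', then exactly 4 of one of [qjw0], then optionally any character except [xhq] (captured).
Walking the string: at [4:21] match 'fff4444ggrz90jwwd', group 1 = 'rz90jwwd'.
Because there's exactly one group, `findall` drops the full match and keeps group 1 from the one hit.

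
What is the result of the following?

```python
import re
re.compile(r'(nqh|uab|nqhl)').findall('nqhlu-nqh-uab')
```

['nqh', 'nqh', 'uab']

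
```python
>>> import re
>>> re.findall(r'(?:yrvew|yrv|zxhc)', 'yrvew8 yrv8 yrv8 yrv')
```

Branches in `(...|...)` are attempted left-to-right; the first branch that allows the whole pattern to succeed is taken.
With no groups in the pattern, `findall` gives back each whole match — 4 here.

['yrvew', 'yrv', 'yrv', 'yrv']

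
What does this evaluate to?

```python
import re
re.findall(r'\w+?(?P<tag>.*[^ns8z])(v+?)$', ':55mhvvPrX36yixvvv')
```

With the lazy modifier that quantifier settles for the fewest repetitions that let the rest of the pattern succeed (the atoms after it are unaffected and can still be greedy).
`findall` packs the 2 group values into a tuple for every match.

[('5mhvvPrX36yixvv', 'v')]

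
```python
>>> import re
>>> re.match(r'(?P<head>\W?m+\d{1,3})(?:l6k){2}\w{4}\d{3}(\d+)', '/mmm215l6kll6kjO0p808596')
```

The pattern matches optionally a non-word character, then one or more of a literal 'm', then 1 to 3 of a digit (captured as 'head'); then the literal 'l6k' repeated 2 times, then exactly 4 of a word character, then exactly 3 of a digit; then one or more of a digit (captured).
With `match`, the pattern is implicitly anchored at the beginning.
Here position 0 doesn't satisfy it, so the call returns None.

None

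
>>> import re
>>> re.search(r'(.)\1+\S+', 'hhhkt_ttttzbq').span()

After group 1 captures some text, `\1` only succeeds where that same text appears again.
`re.search` tries every starting position until one works.
The match spans [0:13] → 'hhhkt_ttttzbq'.
Captured: group 1 = 'h'.

(0, 13)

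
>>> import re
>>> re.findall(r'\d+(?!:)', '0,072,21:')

The negative lookaround is zero-width — it rules out positions where the adjacent text would match, without consuming anything.
Matches: at [0:1] → '0'; at [2:5] → '072'; at [6:7] → '2'.
With no groups in the pattern, `findall` gives back each whole match — 3 here.

['0', '072', '2']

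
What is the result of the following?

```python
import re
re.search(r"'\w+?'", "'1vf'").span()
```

Unlike `match`, `search` isn't anchored — it looks for the pattern anywhere in the string.
The match spans [0:5] → "'1vf'".

(0, 5)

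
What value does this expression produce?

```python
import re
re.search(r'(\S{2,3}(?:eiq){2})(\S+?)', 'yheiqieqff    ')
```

This matches 2 to 3 of a non-whitespace character, then the literal 'eiq' repeated 2 times (captured); then one or more of a non-whitespace character (lazy) (captured).
`re.search` tries every starting position until one works.
Here no position works, so the call returns None.

None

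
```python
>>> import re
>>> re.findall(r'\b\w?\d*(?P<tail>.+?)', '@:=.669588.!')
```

['.']

The pattern matches a word boundary (`\b`, zero-width); then optionally a word character, then zero or more of a digit; then one or more of any character (lazy) (captured as 'tail').
Matches: at [4:11] match '669588.', group 1 = '.'.
`findall` collects group 1 from the one match (1 total).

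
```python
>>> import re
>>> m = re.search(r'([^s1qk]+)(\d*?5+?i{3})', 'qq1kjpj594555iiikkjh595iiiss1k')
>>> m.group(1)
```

Pattern: one or more of any character except [s1qk] (captured); then zero or more of a digit (lazy), then one or more of a literal '5' (lazy), then exactly 3 of a literal 'i' (captured).
Unlike `match`, `search` isn't anchored — it looks for the pattern anywhere in the string.
The match spans [4:16] → 'jpj594555iii'.
Captured: group 1 = 'jpj59455', group 2 = '5iii'.

'jpj59455'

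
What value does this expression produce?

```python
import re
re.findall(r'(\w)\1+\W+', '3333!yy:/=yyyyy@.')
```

['3', 'y', 'y']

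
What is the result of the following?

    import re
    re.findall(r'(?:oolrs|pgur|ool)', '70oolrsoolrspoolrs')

['oolrs', 'oolrs', 'oolrs']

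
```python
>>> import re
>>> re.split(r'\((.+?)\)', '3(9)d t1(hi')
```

['3', '9', 'd t1(hi']

The group in the pattern means `split` returns the separators' captures alongside the pieces.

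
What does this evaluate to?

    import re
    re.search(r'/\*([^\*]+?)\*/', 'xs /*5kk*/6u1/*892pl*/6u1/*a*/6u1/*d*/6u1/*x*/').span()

`re.search` scans for the first position where the pattern succeeds.
The match spans [3:10] → '/*5kk*/'.
Captured: group 1 = '5kk'.

(3, 10)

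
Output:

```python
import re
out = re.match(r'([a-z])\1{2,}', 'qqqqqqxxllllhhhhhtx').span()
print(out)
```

`\1` has to match the exact text group 1 already captured.
`re.match` won't scan ahead — the pattern has to work from the very first character.
The match spans [0:6] → 'qqqqqq'.
Captured: group 1 = 'q'.

(0, 6)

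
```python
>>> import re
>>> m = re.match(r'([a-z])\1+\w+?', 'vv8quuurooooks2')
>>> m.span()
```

After group 1 captures some text, `\1` only succeeds where that same text appears again.
`re.match` only tries the pattern at the start of the string.
The match spans [0:3] → 'vv8'.
Captured: group 1 = 'v'.

(0, 3)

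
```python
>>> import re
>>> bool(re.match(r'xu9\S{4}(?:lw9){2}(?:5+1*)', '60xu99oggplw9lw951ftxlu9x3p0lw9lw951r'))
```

`match` is anchored at position 0; if the pattern doesn't fit there, it returns None.
Here the pattern fails at index 0, so the call returns None, and `bool(None)` is False.

False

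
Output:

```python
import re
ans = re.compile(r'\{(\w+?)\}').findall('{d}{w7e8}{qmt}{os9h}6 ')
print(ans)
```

['d', 'w7e8', 'qmt', 'os9h']

Scanning left to right: at [0:3] match '{d}', group 1 = 'd'; at [3:9] match '{w7e8}', group 1 = 'w7e8'; at [9:14] match '{qmt}', group 1 = 'qmt'; at [14:20] match '{os9h}', group 1 = 'os9h'.
`findall` collects group 1 from each match (4 total).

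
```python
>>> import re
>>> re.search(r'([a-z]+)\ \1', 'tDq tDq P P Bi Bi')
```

None

`\1` has to match the exact text group 1 already captured.
`re.search` scans for the first position where the pattern succeeds.
Here the pattern never matches, so the call returns None.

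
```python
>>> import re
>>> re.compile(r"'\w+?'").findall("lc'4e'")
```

["'4e'"]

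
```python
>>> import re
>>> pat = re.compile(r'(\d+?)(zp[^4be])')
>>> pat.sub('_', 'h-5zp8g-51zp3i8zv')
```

The pattern matches one or more of a digit (lazy) (captured); then the literal 'zp', then any character except [4be] (captured).
Matches: at [2:6] → '5zp8'; at [8:13] → '51zp3'.
Each match is replaced by '_'.

'h-_g-_i8zv'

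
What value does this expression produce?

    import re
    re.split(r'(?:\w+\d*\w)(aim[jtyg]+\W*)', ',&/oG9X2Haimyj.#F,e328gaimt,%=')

The group in the pattern means `split` returns the separators' captures alongside the pieces.

[',&/', 'aimyj.#', 'F,', 'aimt,%=', '']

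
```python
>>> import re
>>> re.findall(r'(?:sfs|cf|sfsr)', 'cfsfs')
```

Scanning left to right: at [0:2] → 'cf'; at [2:5] → 'sfs'.
Since nothing is captured, `findall` lists the 2 matched substrings directly.

['cf', 'sfs']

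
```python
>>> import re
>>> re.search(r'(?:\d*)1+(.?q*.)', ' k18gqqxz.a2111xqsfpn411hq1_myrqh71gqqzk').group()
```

'18g'

This matches zero or more of a digit (non-capturing group); then one or more of a literal '1'; then optionally any character, then zero or more of the literal 'q', then any character (captured).
The match spans [2:5] → '18g'.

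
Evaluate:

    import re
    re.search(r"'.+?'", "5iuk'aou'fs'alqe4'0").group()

`re.search` scans for the first position where the pattern succeeds.
The match spans [4:9] → "'aou'".

"'aou'"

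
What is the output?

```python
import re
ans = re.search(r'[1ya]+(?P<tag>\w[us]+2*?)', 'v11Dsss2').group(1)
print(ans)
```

The match spans [1:7] → '11Dsss'.
Captured: group 1 = 'Dsss'.

Dsss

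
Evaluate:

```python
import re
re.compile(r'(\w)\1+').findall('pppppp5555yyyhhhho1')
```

['p', '5', 'y', 'h']

A backreference is literal: `\1` must see the identical characters the first group matched.
`findall` collects group 1 from each match (4 total).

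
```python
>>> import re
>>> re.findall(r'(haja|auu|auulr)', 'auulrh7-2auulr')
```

Branches in `(...|...)` are attempted left-to-right; the first branch that allows the whole pattern to succeed is taken.
Scanning left to right: at [0:3] match 'auu', group 1 = 'auu'; at [9:12] match 'auu', group 1 = 'auu'.
Because there's exactly one group, `findall` drops the full match and keeps group 1 from each hit.

['auu', 'auu']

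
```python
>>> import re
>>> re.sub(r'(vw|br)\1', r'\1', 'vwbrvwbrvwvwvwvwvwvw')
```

`\1` is not a pattern — it's the concrete string captured by group 1, re-applied verbatim.
Matches: at [8:12] → 'vwvw'; at [12:16] → 'vwvw'; at [16:20] → 'vwvw'.
Each match is replaced using the text its own group 1 captured.

'vwbrvwbrvwvwvw'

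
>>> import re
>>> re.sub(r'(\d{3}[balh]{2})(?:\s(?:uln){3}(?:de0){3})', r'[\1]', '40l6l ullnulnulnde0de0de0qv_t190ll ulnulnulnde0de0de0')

This matches exactly 3 of a digit, then exactly 2 of one of [balh] (captured); then whitespace, then the literal 'uln' repeated 3 times, then the literal 'de0' repeated 3 times (non-capturing group).
Matches: at [29:53] → '190ll ulnulnulnde0de0de0'.
`\1` in the replacement pulls in group 1's text for each match.

'40l6l ullnulnulnde0de0de0qv_t[190ll]'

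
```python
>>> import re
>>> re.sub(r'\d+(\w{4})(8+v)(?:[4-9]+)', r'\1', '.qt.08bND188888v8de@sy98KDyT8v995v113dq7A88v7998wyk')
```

'.qt.bND1de@syKDyTvdq7Awyk'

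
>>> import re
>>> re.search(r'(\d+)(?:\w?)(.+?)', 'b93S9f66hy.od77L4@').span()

(1, 5)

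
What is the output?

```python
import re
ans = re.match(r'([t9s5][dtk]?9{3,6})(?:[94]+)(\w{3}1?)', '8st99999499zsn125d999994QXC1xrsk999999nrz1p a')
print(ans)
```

None

`match` is anchored at position 0; if the pattern doesn't fit there, it returns None.
Here the pattern fails at index 0, so the call returns None.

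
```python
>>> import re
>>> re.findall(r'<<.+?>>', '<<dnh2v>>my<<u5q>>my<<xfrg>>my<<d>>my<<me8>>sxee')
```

['<<dnh2v>>', '<<u5q>>', '<<xfrg>>', '<<d>>', '<<me8>>']

With no groups in the pattern, `findall` gives back each whole match — 5 here.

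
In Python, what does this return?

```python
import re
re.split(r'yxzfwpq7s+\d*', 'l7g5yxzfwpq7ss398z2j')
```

This matches the literal 'yxz', then the literal 'fw', then the literal 'pq7'; then one or more of a literal 's', then zero or more of a digit.
Matches to split on: at [4:17] → 'yxzfwpq7ss398'.
The string is cut at each match, leaving 2 pieces.

['l7g5', 'z2j']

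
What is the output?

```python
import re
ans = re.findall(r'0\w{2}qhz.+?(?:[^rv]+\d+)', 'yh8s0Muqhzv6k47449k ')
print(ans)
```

['0Muqhzv6k47449']

Pattern: a literal '0', then exactly 2 of a word character; then the literal 'qhz', then one or more of any character (lazy); then one or more of any character except [rv], then one or more of a digit (non-capturing group).
Scanning left to right: at [4:18] → '0Muqhzv6k47449'.
Since nothing is captured, `findall` lists the 1 matched substring directly.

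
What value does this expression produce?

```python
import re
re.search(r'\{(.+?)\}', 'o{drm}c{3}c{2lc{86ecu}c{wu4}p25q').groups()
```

The `?` after the quantifier makes it lazy — it takes as little as possible before letting the rest of the pattern try.
`re.search` scans for the first position where the pattern succeeds.
The match spans [1:6] → '{drm}'.
Captured: group 1 = 'drm'.

('drm',)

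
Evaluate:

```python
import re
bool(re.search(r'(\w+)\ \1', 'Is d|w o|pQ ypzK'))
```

False

`\1` has to match the exact text group 1 already captured.
`search` walks the string left to right and returns the first match it finds.
Here nothing in the string fits, so the call returns None, and `bool(None)` is False.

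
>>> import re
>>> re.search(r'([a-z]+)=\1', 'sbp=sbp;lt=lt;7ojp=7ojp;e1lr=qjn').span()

The backreference `\1` re-matches whatever the first group consumed, character for character.
`re.search` tries every starting position until one works.
The match spans [0:7] → 'sbp=sbp'.
Captured: group 1 = 'sbp'.

(0, 7)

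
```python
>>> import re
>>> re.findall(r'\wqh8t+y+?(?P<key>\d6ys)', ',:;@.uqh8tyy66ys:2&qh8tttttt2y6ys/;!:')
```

['66ys']

This matches a word character, then the literal 'qh8'; then one or more of a literal 't', then one or more of the literal 'y' (lazy); then a digit, then the literal '6ys' (captured as 'key').
Matches: at [5:16] match 'uqh8tyy66ys', group 1 = '66ys'.
With a single group, `findall` returns only what that group captured — 1 item.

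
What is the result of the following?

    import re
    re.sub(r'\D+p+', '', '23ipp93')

Pattern: one or more of a non-digit; then one or more of a literal 'p'.
Matches: at [2:5] → 'ipp'.
`sub` substitutes '' at each match site.

'2393'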